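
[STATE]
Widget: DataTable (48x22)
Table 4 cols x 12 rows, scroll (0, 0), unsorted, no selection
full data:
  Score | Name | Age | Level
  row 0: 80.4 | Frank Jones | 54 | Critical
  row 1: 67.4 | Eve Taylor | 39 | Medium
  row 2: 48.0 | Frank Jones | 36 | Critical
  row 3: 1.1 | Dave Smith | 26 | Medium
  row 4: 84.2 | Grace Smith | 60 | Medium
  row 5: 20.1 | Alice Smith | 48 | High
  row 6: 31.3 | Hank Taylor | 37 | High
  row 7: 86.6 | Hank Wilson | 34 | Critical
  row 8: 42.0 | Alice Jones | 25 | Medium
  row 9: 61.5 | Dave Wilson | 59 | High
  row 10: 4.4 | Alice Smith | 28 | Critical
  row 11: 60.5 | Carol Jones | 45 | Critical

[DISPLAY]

Score│Name       │Age│Level                     
─────┼───────────┼───┼────────                  
80.4 │Frank Jones│54 │Critical                  
67.4 │Eve Taylor │39 │Medium                    
48.0 │Frank Jones│36 │Critical                  
1.1  │Dave Smith │26 │Medium                    
84.2 │Grace Smith│60 │Medium                    
20.1 │Alice Smith│48 │High                      
31.3 │Hank Taylor│37 │High                      
86.6 │Hank Wilson│34 │Critical                  
42.0 │Alice Jones│25 │Medium                    
61.5 │Dave Wilson│59 │High                      
4.4  │Alice Smith│28 │Critical                  
60.5 │Carol Jones│45 │Critical                  
                                                
                                                
                                                
                                                
                                                
                                                
                                                
                                                


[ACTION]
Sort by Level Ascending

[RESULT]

Score│Name       │Age│Level  ▲                  
─────┼───────────┼───┼────────                  
80.4 │Frank Jones│54 │Critical                  
48.0 │Frank Jones│36 │Critical                  
86.6 │Hank Wilson│34 │Critical                  
4.4  │Alice Smith│28 │Critical                  
60.5 │Carol Jones│45 │Critical                  
20.1 │Alice Smith│48 │High                      
31.3 │Hank Taylor│37 │High                      
61.5 │Dave Wilson│59 │High                      
67.4 │Eve Taylor │39 │Medium                    
1.1  │Dave Smith │26 │Medium                    
84.2 │Grace Smith│60 │Medium                    
42.0 │Alice Jones│25 │Medium                    
                                                
                                                
                                                
                                                
                                                
                                                
                                                
                                                


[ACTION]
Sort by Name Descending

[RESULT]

Score│Name      ▼│Age│Level                     
─────┼───────────┼───┼────────                  
86.6 │Hank Wilson│34 │Critical                  
31.3 │Hank Taylor│37 │High                      
84.2 │Grace Smith│60 │Medium                    
80.4 │Frank Jones│54 │Critical                  
48.0 │Frank Jones│36 │Critical                  
67.4 │Eve Taylor │39 │Medium                    
61.5 │Dave Wilson│59 │High                      
1.1  │Dave Smith │26 │Medium                    
60.5 │Carol Jones│45 │Critical                  
4.4  │Alice Smith│28 │Critical                  
20.1 │Alice Smith│48 │High                      
42.0 │Alice Jones│25 │Medium                    
                                                
                                                
                                                
                                                
                                                
                                                
                                                
                                                


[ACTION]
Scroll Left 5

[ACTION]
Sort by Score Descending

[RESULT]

Scor▼│Name       │Age│Level                     
─────┼───────────┼───┼────────                  
86.6 │Hank Wilson│34 │Critical                  
84.2 │Grace Smith│60 │Medium                    
80.4 │Frank Jones│54 │Critical                  
67.4 │Eve Taylor │39 │Medium                    
61.5 │Dave Wilson│59 │High                      
60.5 │Carol Jones│45 │Critical                  
48.0 │Frank Jones│36 │Critical                  
42.0 │Alice Jones│25 │Medium                    
31.3 │Hank Taylor│37 │High                      
20.1 │Alice Smith│48 │High                      
4.4  │Alice Smith│28 │Critical                  
1.1  │Dave Smith │26 │Medium                    
                                                
                                                
                                                
                                                
                                                
                                                
                                                
                                                


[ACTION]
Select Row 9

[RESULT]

Scor▼│Name       │Age│Level                     
─────┼───────────┼───┼────────                  
86.6 │Hank Wilson│34 │Critical                  
84.2 │Grace Smith│60 │Medium                    
80.4 │Frank Jones│54 │Critical                  
67.4 │Eve Taylor │39 │Medium                    
61.5 │Dave Wilson│59 │High                      
60.5 │Carol Jones│45 │Critical                  
48.0 │Frank Jones│36 │Critical                  
42.0 │Alice Jones│25 │Medium                    
31.3 │Hank Taylor│37 │High                      
>0.1 │Alice Smith│48 │High                      
4.4  │Alice Smith│28 │Critical                  
1.1  │Dave Smith │26 │Medium                    
                                                
                                                
                                                
                                                
                                                
                                                
                                                
                                                


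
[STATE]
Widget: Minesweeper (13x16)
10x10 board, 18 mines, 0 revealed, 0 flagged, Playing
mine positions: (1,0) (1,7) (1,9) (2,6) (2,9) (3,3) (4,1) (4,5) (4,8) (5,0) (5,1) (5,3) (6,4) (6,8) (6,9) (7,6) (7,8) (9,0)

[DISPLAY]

■■■■■■■■■■   
■■■■■■■■■■   
■■■■■■■■■■   
■■■■■■■■■■   
■■■■■■■■■■   
■■■■■■■■■■   
■■■■■■■■■■   
■■■■■■■■■■   
■■■■■■■■■■   
■■■■■■■■■■   
             
             
             
             
             
             


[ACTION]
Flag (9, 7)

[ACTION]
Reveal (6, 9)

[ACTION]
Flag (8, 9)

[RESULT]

■■■■■■■■■■   
✹■■■■■■✹■✹   
■■■■■■✹■■✹   
■■■✹■■■■■■   
■✹■■■✹■■✹■   
✹✹■✹■■■■■■   
■■■■✹■■■✹✹   
■■■■■■✹■✹■   
■■■■■■■■■■   
✹■■■■■■⚑■■   
             
             
             
             
             
             


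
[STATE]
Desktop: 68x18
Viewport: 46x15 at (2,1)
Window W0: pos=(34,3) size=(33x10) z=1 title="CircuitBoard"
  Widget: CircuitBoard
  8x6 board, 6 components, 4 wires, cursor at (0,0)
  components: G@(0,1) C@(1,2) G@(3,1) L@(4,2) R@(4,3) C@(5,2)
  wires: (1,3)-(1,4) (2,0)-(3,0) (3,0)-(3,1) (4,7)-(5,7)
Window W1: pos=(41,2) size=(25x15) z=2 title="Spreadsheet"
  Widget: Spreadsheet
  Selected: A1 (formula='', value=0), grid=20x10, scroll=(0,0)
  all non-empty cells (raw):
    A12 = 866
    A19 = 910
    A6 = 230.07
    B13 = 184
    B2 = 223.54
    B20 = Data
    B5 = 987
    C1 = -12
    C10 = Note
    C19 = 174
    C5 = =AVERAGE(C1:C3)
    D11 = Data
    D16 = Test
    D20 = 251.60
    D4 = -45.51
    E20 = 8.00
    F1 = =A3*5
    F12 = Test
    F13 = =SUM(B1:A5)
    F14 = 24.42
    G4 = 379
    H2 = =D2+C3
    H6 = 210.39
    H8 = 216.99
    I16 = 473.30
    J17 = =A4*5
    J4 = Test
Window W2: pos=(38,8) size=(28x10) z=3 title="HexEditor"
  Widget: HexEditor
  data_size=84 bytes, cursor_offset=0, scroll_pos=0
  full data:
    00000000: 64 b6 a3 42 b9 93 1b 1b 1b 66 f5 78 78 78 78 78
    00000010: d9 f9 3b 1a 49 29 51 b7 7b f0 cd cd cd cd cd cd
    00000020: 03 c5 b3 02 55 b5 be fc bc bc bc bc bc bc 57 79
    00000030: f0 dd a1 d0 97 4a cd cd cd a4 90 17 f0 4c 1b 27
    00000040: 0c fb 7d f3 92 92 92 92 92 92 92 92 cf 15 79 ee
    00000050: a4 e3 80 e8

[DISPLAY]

                                              
                                       ┏━━━━━━
                                ┏━━━━━━┃ Sprea
                                ┃ Circu┠──────
                                ┠──────┃A1:   
                                ┃   0 1┃      
                                ┃0  [.]┃------
                                ┃   ┏━━━━━━━━━
                                ┃1  ┃ HexEdito
                                ┃   ┠─────────
                                ┃2  ┃00000000 
                                ┗━━━┃00000010 
                                    ┃00000020 
                                    ┃00000030 
                                    ┃00000040 


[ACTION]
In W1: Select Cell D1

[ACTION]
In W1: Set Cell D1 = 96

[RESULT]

                                              
                                       ┏━━━━━━
                                ┏━━━━━━┃ Sprea
                                ┃ Circu┠──────
                                ┠──────┃D1: 96
                                ┃   0 1┃      
                                ┃0  [.]┃------
                                ┃   ┏━━━━━━━━━
                                ┃1  ┃ HexEdito
                                ┃   ┠─────────
                                ┃2  ┃00000000 
                                ┗━━━┃00000010 
                                    ┃00000020 
                                    ┃00000030 
                                    ┃00000040 


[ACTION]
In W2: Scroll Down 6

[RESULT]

                                              
                                       ┏━━━━━━
                                ┏━━━━━━┃ Sprea
                                ┃ Circu┠──────
                                ┠──────┃D1: 96
                                ┃   0 1┃      
                                ┃0  [.]┃------
                                ┃   ┏━━━━━━━━━
                                ┃1  ┃ HexEdito
                                ┃   ┠─────────
                                ┃2  ┃00000050 
                                ┗━━━┃         
                                    ┃         
                                    ┃         
                                    ┃         


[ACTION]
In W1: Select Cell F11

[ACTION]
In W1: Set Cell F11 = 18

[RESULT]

                                              
                                       ┏━━━━━━
                                ┏━━━━━━┃ Sprea
                                ┃ Circu┠──────
                                ┠──────┃F11: 1
                                ┃   0 1┃      
                                ┃0  [.]┃------
                                ┃   ┏━━━━━━━━━
                                ┃1  ┃ HexEdito
                                ┃   ┠─────────
                                ┃2  ┃00000050 
                                ┗━━━┃         
                                    ┃         
                                    ┃         
                                    ┃         


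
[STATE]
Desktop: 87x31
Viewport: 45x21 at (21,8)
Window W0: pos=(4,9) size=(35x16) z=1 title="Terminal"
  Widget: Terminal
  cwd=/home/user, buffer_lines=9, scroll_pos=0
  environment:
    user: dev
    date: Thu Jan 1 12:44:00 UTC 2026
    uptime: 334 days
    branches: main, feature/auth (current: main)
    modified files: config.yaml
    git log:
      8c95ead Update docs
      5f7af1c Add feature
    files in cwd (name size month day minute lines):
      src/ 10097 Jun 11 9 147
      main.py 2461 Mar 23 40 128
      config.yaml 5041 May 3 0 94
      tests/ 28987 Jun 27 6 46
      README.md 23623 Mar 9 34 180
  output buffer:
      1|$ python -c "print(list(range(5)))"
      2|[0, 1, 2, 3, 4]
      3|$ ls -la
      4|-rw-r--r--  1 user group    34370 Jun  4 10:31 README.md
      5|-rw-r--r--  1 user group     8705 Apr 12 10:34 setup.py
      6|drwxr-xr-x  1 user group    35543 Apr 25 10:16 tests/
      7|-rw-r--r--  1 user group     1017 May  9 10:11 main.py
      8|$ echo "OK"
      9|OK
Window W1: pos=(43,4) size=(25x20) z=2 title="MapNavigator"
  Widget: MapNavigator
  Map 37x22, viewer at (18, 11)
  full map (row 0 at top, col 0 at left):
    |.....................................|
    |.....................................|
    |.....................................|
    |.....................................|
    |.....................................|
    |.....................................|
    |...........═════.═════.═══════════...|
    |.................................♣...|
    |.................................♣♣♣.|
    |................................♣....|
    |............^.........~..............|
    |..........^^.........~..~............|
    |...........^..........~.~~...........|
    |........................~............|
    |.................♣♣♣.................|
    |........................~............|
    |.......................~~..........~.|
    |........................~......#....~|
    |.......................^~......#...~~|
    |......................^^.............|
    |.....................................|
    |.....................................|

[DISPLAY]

                      ┃......................
━━━━━━━━━━━━━━━━━┓    ┃......................
                 ┃    ┃....═════.═════.══════
─────────────────┨    ┃......................
nt(list(range(5))┃    ┃......................
                 ┃    ┃......................
                 ┃    ┃.....^.........~......
er group    34370┃    ┃...^^......@..~..~....
er group     8705┃    ┃....^..........~.~~...
er group    35543┃    ┃.................~....
er group     1017┃    ┃..........♣♣♣.........
                 ┃    ┃.................~....
                 ┃    ┃................~~....
                 ┃    ┃.................~....
                 ┃    ┃................^~....
                 ┃    ┗━━━━━━━━━━━━━━━━━━━━━━
━━━━━━━━━━━━━━━━━┛                           
                                             
                                             
                                             
                                             


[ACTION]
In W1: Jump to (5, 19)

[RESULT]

                      ┃      ...........^....
━━━━━━━━━━━━━━━━━┓    ┃      ................
                 ┃    ┃      ................
─────────────────┨    ┃      ................
nt(list(range(5))┃    ┃      ................
                 ┃    ┃      ................
                 ┃    ┃      ................
er group    34370┃    ┃      .....@..........
er group     8705┃    ┃      ................
er group    35543┃    ┃      ................
er group     1017┃    ┃                      
                 ┃    ┃                      
                 ┃    ┃                      
                 ┃    ┃                      
                 ┃    ┃                      
                 ┃    ┗━━━━━━━━━━━━━━━━━━━━━━
━━━━━━━━━━━━━━━━━┛                           
                                             
                                             
                                             
                                             


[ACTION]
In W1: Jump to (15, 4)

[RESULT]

                      ┃                      
━━━━━━━━━━━━━━━━━┓    ┃                      
                 ┃    ┃                      
─────────────────┨    ┃......................
nt(list(range(5))┃    ┃......................
                 ┃    ┃......................
                 ┃    ┃......................
er group    34370┃    ┃...........@..........
er group     8705┃    ┃......................
er group    35543┃    ┃.......═════.═════.═══
er group     1017┃    ┃......................
                 ┃    ┃......................
                 ┃    ┃......................
                 ┃    ┃........^.........~...
                 ┃    ┃......^^.........~..~.
                 ┃    ┗━━━━━━━━━━━━━━━━━━━━━━
━━━━━━━━━━━━━━━━━┛                           
                                             
                                             
                                             
                                             


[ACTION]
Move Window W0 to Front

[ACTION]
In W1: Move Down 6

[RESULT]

                      ┃......................
━━━━━━━━━━━━━━━━━┓    ┃......................
                 ┃    ┃......................
─────────────────┨    ┃.......═════.═════.═══
nt(list(range(5))┃    ┃......................
                 ┃    ┃......................
                 ┃    ┃......................
er group    34370┃    ┃........^..@......~...
er group     8705┃    ┃......^^.........~..~.
er group    35543┃    ┃.......^..........~.~~
er group     1017┃    ┃....................~.
                 ┃    ┃.............♣♣♣......
                 ┃    ┃....................~.
                 ┃    ┃...................~~.
                 ┃    ┃....................~.
                 ┃    ┗━━━━━━━━━━━━━━━━━━━━━━
━━━━━━━━━━━━━━━━━┛                           
                                             
                                             
                                             
                                             


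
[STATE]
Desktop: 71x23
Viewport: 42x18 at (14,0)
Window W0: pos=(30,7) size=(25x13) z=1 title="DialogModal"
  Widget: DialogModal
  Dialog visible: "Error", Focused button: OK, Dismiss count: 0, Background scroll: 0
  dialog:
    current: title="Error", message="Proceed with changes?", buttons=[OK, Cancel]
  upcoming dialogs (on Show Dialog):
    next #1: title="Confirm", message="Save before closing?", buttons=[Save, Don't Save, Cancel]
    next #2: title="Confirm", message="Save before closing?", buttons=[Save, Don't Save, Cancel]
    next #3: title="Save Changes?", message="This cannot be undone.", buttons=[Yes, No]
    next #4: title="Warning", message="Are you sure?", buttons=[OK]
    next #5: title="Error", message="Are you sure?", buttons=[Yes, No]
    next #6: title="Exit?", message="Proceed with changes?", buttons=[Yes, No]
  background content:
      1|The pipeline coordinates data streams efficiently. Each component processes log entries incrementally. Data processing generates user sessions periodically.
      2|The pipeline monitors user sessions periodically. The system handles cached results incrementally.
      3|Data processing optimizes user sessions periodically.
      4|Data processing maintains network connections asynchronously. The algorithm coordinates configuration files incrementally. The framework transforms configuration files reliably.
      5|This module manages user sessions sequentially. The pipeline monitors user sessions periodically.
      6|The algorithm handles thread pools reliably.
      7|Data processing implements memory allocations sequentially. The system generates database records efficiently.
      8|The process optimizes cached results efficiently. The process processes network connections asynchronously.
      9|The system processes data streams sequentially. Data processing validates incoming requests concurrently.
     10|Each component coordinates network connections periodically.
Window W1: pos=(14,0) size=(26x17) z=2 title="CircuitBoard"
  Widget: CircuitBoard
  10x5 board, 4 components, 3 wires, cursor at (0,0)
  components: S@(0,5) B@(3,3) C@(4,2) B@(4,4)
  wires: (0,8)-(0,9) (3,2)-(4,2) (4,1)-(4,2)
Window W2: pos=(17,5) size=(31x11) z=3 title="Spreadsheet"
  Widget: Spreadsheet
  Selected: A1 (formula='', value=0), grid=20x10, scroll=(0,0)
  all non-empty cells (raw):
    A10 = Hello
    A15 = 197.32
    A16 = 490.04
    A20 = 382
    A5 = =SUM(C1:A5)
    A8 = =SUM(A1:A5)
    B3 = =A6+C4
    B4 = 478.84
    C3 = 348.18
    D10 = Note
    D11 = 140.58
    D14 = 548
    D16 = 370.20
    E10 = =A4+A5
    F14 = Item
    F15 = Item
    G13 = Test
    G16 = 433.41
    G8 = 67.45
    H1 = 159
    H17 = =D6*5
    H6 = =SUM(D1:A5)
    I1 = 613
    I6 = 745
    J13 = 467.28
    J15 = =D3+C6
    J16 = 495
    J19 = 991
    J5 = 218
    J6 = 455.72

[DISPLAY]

┏━━━━━━━━━━━━━━━━━━━━━━━━┓                
┃ CircuitBoard           ┃                
┠────────────────────────┨                
┃   0 1 2 3 4 5 6 7 8 9  ┃                
┃0  [.]                  ┃                
┃  ┏━━━━━━━━━━━━━━━━━━━━━━━━━━━━━┓        
┃1 ┃ Spreadsheet                 ┃        
┃  ┠─────────────────────────────┨━━━━━━┓ 
┃2 ┃A1:                          ┃      ┃ 
┃  ┃       A       B       C     ┃──────┨ 
┃3 ┃-----------------------------┃dinate┃ 
┃  ┃  1      [0]       0       0 ┃tors u┃ 
┃4 ┃  2        0       0       0 ┃───┐iz┃ 
┃Cu┃  3        0       0  348.18 ┃   │ai┃ 
┃  ┃  4        0  478.84       0 ┃han│se┃ 
┃  ┗━━━━━━━━━━━━━━━━━━━━━━━━━━━━━┛   │ t┃ 
┗━━━━━━━━━━━━━━━━━━━━━━━━┛───────────┘me┃ 
                ┃The process optimizes c┃ 


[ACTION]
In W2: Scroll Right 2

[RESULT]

┏━━━━━━━━━━━━━━━━━━━━━━━━┓                
┃ CircuitBoard           ┃                
┠────────────────────────┨                
┃   0 1 2 3 4 5 6 7 8 9  ┃                
┃0  [.]                  ┃                
┃  ┏━━━━━━━━━━━━━━━━━━━━━━━━━━━━━┓        
┃1 ┃ Spreadsheet                 ┃        
┃  ┠─────────────────────────────┨━━━━━━┓ 
┃2 ┃A1:                          ┃      ┃ 
┃  ┃       C       D       E     ┃──────┨ 
┃3 ┃-----------------------------┃dinate┃ 
┃  ┃  1        0       0       0 ┃tors u┃ 
┃4 ┃  2        0       0       0 ┃───┐iz┃ 
┃Cu┃  3   348.18       0       0 ┃   │ai┃ 
┃  ┃  4        0       0       0 ┃han│se┃ 
┃  ┗━━━━━━━━━━━━━━━━━━━━━━━━━━━━━┛   │ t┃ 
┗━━━━━━━━━━━━━━━━━━━━━━━━┛───────────┘me┃ 
                ┃The process optimizes c┃ 


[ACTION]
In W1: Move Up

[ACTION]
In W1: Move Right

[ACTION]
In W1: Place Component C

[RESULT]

┏━━━━━━━━━━━━━━━━━━━━━━━━┓                
┃ CircuitBoard           ┃                
┠────────────────────────┨                
┃   0 1 2 3 4 5 6 7 8 9  ┃                
┃0      [C]              ┃                
┃  ┏━━━━━━━━━━━━━━━━━━━━━━━━━━━━━┓        
┃1 ┃ Spreadsheet                 ┃        
┃  ┠─────────────────────────────┨━━━━━━┓ 
┃2 ┃A1:                          ┃      ┃ 
┃  ┃       C       D       E     ┃──────┨ 
┃3 ┃-----------------------------┃dinate┃ 
┃  ┃  1        0       0       0 ┃tors u┃ 
┃4 ┃  2        0       0       0 ┃───┐iz┃ 
┃Cu┃  3   348.18       0       0 ┃   │ai┃ 
┃  ┃  4        0       0       0 ┃han│se┃ 
┃  ┗━━━━━━━━━━━━━━━━━━━━━━━━━━━━━┛   │ t┃ 
┗━━━━━━━━━━━━━━━━━━━━━━━━┛───────────┘me┃ 
                ┃The process optimizes c┃ 


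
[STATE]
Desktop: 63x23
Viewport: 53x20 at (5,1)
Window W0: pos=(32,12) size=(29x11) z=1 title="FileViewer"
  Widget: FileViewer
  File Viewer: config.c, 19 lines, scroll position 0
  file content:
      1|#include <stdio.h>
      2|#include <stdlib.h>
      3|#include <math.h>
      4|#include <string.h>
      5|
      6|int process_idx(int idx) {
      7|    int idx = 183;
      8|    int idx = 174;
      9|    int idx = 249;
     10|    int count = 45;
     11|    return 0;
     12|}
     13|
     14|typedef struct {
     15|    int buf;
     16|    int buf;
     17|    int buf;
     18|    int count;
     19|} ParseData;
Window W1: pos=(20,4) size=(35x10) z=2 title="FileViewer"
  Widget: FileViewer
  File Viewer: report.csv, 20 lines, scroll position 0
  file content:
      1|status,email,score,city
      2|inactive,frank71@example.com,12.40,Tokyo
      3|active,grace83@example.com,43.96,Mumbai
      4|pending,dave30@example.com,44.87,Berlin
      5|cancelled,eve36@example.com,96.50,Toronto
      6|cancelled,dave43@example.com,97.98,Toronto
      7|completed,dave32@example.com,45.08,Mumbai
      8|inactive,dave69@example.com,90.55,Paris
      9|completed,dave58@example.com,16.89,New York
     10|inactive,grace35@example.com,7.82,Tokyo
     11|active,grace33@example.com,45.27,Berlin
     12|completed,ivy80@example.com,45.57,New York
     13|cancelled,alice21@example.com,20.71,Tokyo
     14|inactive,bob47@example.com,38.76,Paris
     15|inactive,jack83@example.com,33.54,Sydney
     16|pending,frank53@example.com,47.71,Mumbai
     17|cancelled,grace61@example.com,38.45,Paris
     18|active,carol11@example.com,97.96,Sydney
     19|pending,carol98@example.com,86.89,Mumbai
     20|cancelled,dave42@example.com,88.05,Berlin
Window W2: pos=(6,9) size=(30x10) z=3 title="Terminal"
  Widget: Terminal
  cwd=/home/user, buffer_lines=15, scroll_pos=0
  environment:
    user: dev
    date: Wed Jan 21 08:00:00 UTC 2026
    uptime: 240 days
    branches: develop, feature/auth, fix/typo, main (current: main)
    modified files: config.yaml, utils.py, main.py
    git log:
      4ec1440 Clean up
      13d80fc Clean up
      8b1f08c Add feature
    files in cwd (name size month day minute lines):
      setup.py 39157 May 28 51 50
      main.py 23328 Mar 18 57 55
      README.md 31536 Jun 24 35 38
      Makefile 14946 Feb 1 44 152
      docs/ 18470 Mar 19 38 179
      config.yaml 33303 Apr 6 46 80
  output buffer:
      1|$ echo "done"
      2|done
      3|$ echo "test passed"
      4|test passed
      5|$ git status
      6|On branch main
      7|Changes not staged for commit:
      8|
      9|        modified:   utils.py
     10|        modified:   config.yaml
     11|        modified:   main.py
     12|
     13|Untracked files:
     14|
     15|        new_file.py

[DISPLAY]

                                                     
                                                     
                                                     
               ┏━━━━━━━━━━━━━━━━━━━━━━━━━━━━━━━━━┓   
               ┃ FileViewer                      ┃   
               ┠─────────────────────────────────┨   
               ┃status,email,score,city         ▲┃   
               ┃inactive,frank71@example.com,12.█┃   
 ┏━━━━━━━━━━━━━━━━━━━━━━━━━━━━┓example.com,43.96░┃   
 ┃ Terminal                   ┃example.com,44.87░┃   
 ┠────────────────────────────┨@example.com,96.5░┃   
 ┃$ echo "done"               ┃3@example.com,97.▼┃━━━
 ┃done                        ┃━━━━━━━━━━━━━━━━━━┛   
 ┃$ echo "test passed"        ┃──────────────────────
 ┃test passed                 ┃clude <stdio.h>       
 ┃$ git status                ┃clude <stdlib.h>      
 ┃On branch main              ┃clude <math.h>        
 ┗━━━━━━━━━━━━━━━━━━━━━━━━━━━━┛clude <string.h>      
                           ┃                         
                           ┃int process_idx(int idx) 


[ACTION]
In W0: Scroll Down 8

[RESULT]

                                                     
                                                     
                                                     
               ┏━━━━━━━━━━━━━━━━━━━━━━━━━━━━━━━━━┓   
               ┃ FileViewer                      ┃   
               ┠─────────────────────────────────┨   
               ┃status,email,score,city         ▲┃   
               ┃inactive,frank71@example.com,12.█┃   
 ┏━━━━━━━━━━━━━━━━━━━━━━━━━━━━┓example.com,43.96░┃   
 ┃ Terminal                   ┃example.com,44.87░┃   
 ┠────────────────────────────┨@example.com,96.5░┃   
 ┃$ echo "done"               ┃3@example.com,97.▼┃━━━
 ┃done                        ┃━━━━━━━━━━━━━━━━━━┛   
 ┃$ echo "test passed"        ┃──────────────────────
 ┃test passed                 ┃ int idx = 249;       
 ┃$ git status                ┃ int count = 45;      
 ┃On branch main              ┃ return 0;            
 ┗━━━━━━━━━━━━━━━━━━━━━━━━━━━━┛                      
                           ┃                         
                           ┃typedef struct {         


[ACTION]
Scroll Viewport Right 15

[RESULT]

                                                     
                                                     
                                                     
          ┏━━━━━━━━━━━━━━━━━━━━━━━━━━━━━━━━━┓        
          ┃ FileViewer                      ┃        
          ┠─────────────────────────────────┨        
          ┃status,email,score,city         ▲┃        
          ┃inactive,frank71@example.com,12.█┃        
━━━━━━━━━━━━━━━━━━━━━━━━━┓example.com,43.96░┃        
rminal                   ┃example.com,44.87░┃        
─────────────────────────┨@example.com,96.5░┃        
cho "done"               ┃3@example.com,97.▼┃━━━━━┓  
e                        ┃━━━━━━━━━━━━━━━━━━┛     ┃  
cho "test passed"        ┃────────────────────────┨  
t passed                 ┃ int idx = 249;        ▲┃  
it status                ┃ int count = 45;       ░┃  
branch main              ┃ return 0;             ░┃  
━━━━━━━━━━━━━━━━━━━━━━━━━┛                       ░┃  
                      ┃                          █┃  
                      ┃typedef struct {          ░┃  


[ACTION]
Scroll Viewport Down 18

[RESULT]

                                                     
          ┏━━━━━━━━━━━━━━━━━━━━━━━━━━━━━━━━━┓        
          ┃ FileViewer                      ┃        
          ┠─────────────────────────────────┨        
          ┃status,email,score,city         ▲┃        
          ┃inactive,frank71@example.com,12.█┃        
━━━━━━━━━━━━━━━━━━━━━━━━━┓example.com,43.96░┃        
rminal                   ┃example.com,44.87░┃        
─────────────────────────┨@example.com,96.5░┃        
cho "done"               ┃3@example.com,97.▼┃━━━━━┓  
e                        ┃━━━━━━━━━━━━━━━━━━┛     ┃  
cho "test passed"        ┃────────────────────────┨  
t passed                 ┃ int idx = 249;        ▲┃  
it status                ┃ int count = 45;       ░┃  
branch main              ┃ return 0;             ░┃  
━━━━━━━━━━━━━━━━━━━━━━━━━┛                       ░┃  
                      ┃                          █┃  
                      ┃typedef struct {          ░┃  
                      ┃    int buf;              ▼┃  
                      ┗━━━━━━━━━━━━━━━━━━━━━━━━━━━┛  


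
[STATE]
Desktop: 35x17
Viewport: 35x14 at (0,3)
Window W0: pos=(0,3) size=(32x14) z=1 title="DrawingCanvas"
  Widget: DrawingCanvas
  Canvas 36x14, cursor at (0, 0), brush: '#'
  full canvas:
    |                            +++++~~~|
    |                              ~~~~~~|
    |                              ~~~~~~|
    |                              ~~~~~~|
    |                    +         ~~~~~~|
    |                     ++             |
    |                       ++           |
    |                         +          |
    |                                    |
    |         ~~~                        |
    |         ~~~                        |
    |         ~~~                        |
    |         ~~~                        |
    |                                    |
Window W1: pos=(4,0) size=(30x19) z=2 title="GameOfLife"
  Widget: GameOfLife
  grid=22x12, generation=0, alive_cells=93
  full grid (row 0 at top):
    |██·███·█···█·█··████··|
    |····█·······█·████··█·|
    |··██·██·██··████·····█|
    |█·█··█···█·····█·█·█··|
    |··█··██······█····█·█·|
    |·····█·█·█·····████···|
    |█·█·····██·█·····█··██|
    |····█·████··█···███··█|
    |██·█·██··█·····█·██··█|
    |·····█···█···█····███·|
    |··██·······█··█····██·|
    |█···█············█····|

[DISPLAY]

┏━━━┃Gen: 0                      ┃ 
┃ Dr┃██·███·█···█·█··████··      ┃ 
┠───┃····█·······█·████··█·      ┃ 
┃+  ┃··██·██·██··████·····█      ┃ 
┃   ┃█·█··█···█·····█·█·█··      ┃ 
┃   ┃··█··██······█····█·█·      ┃ 
┃   ┃·····█·█·█·····████···      ┃ 
┃   ┃█·█·····██·█·····█··██      ┃ 
┃   ┃····█·████··█···███··█      ┃ 
┃   ┃██·█·██··█·····█·██··█      ┃ 
┃   ┃·····█···█···█····███·      ┃ 
┃   ┃··██·······█··█····██·      ┃ 
┃   ┃█···█············█····      ┃ 
┗━━━┃                            ┃ 


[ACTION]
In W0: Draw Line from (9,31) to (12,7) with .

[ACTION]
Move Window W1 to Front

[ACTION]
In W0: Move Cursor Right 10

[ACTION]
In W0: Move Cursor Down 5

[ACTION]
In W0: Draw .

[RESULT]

┏━━━┃Gen: 0                      ┃ 
┃ Dr┃██·███·█···█·█··████··      ┃ 
┠───┃····█·······█·████··█·      ┃ 
┃   ┃··██·██·██··████·····█      ┃ 
┃   ┃█·█··█···█·····█·█·█··      ┃ 
┃   ┃··█··██······█····█·█·      ┃ 
┃   ┃·····█·█·█·····████···      ┃ 
┃   ┃█·█·····██·█·····█··██      ┃ 
┃   ┃····█·████··█···███··█      ┃ 
┃   ┃██·█·██··█·····█·██··█      ┃ 
┃   ┃·····█···█···█····███·      ┃ 
┃   ┃··██·······█··█····██·      ┃ 
┃   ┃█···█············█····      ┃ 
┗━━━┃                            ┃ 


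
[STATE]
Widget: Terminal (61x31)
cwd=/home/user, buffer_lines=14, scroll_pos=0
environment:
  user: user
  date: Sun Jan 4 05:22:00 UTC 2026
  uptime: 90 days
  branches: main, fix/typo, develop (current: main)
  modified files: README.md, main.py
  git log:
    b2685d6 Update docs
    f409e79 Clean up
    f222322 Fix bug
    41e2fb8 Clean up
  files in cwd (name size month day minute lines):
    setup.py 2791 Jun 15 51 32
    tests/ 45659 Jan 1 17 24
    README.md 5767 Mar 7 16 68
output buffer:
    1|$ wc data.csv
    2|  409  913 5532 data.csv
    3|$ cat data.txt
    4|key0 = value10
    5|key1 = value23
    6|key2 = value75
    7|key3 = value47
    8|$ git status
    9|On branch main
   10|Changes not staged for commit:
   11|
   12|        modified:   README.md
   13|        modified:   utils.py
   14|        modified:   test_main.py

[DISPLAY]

$ wc data.csv                                                
  409  913 5532 data.csv                                     
$ cat data.txt                                               
key0 = value10                                               
key1 = value23                                               
key2 = value75                                               
key3 = value47                                               
$ git status                                                 
On branch main                                               
Changes not staged for commit:                               
                                                             
        modified:   README.md                                
        modified:   utils.py                                 
        modified:   test_main.py                             
$ █                                                          
                                                             
                                                             
                                                             
                                                             
                                                             
                                                             
                                                             
                                                             
                                                             
                                                             
                                                             
                                                             
                                                             
                                                             
                                                             
                                                             


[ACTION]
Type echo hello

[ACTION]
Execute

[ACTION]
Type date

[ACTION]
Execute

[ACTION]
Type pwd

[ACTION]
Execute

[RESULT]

$ wc data.csv                                                
  409  913 5532 data.csv                                     
$ cat data.txt                                               
key0 = value10                                               
key1 = value23                                               
key2 = value75                                               
key3 = value47                                               
$ git status                                                 
On branch main                                               
Changes not staged for commit:                               
                                                             
        modified:   README.md                                
        modified:   utils.py                                 
        modified:   test_main.py                             
$ echo hello                                                 
hello                                                        
$ date                                                       
Sun Jan 4 05:22:00 UTC 2026                                  
$ pwd                                                        
/home/user                                                   
$ █                                                          
                                                             
                                                             
                                                             
                                                             
                                                             
                                                             
                                                             
                                                             
                                                             
                                                             
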